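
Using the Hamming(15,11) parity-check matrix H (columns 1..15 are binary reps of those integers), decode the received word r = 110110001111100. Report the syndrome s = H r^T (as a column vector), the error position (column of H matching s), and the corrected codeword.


s = (1, 0, 1, 1)^T, error position = 11, corrected codeword c = 110110001101100

Compute s = H r^T mod 2 one row at a time:
  s_1 = 0 + 1 + 1 + 1 + 1 + 1 + 0 + 0 = 5 ≡ 1 (mod 2).
  s_2 = 1 + 1 + 0 + 0 + 1 + 1 + 0 + 0 = 4 ≡ 0 (mod 2).
  s_3 = 1 + 0 + 0 + 0 + 1 + 1 + 0 + 0 = 3 ≡ 1 (mod 2).
  s_4 = 1 + 0 + 1 + 0 + 1 + 1 + 1 + 0 = 5 ≡ 1 (mod 2).
s = (1, 0, 1, 1)^T — this equals column 11 of H (binary 1011), so error is at position 11.
Correct: flip bit 11 of r = 110110001111100 to get c = 110110001101100.


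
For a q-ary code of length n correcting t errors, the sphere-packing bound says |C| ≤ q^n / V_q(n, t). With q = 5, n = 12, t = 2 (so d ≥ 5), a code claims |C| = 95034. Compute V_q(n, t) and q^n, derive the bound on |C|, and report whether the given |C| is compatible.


V_q(n, t) = 1105, q^n = 244140625, Hamming bound = 220941, |C| = 95034 ≤ bound (satisfied).

Step 1: Compute V_q(n, t) = Σ_{j=0}^2 C(n, j) (q−1)^j.
  j = 0: C(12,0)·(4)^0 = 1·1 = 1.
  j = 1: C(12,1)·(4)^1 = 12·4 = 48.
  j = 2: C(12,2)·(4)^2 = 66·16 = 1056.
  V_q(n, t) = 1 + 48 + 1056 = 1105.
Step 2: q^n = 5^12 = 244140625.
Step 3: Hamming bound ⌊q^n / V_q(n,t)⌋ = ⌊244140625/1105⌋ = 220941.
Step 4: Compare |C| = 95034 to 220941: satisfied.
The claimed |C| lies below the Hamming bound.


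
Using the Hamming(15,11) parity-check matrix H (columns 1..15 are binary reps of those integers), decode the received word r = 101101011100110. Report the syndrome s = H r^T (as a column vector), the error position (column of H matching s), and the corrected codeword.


s = (1, 0, 0, 0)^T, error position = 8, corrected codeword c = 101101001100110

Compute s = H r^T mod 2 one row at a time:
  s_1 = 1 + 1 + 1 + 0 + 0 + 1 + 1 + 0 = 5 ≡ 1 (mod 2).
  s_2 = 1 + 0 + 1 + 0 + 0 + 1 + 1 + 0 = 4 ≡ 0 (mod 2).
  s_3 = 0 + 1 + 1 + 0 + 1 + 0 + 1 + 0 = 4 ≡ 0 (mod 2).
  s_4 = 1 + 1 + 0 + 0 + 1 + 0 + 1 + 0 = 4 ≡ 0 (mod 2).
s = (1, 0, 0, 0)^T — this equals column 8 of H (binary 1000), so error is at position 8.
Correct: flip bit 8 of r = 101101011100110 to get c = 101101001100110.


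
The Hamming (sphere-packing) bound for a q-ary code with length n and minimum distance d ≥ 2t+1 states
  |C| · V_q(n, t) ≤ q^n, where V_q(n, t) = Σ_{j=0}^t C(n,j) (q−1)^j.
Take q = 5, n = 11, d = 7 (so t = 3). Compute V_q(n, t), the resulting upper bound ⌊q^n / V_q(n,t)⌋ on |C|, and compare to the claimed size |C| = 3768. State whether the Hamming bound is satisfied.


V_q(n, t) = 11485, q^n = 48828125, Hamming bound = 4251, |C| = 3768 ≤ bound (satisfied).

Step 1: Compute V_q(n, t) = Σ_{j=0}^3 C(n, j) (q−1)^j.
  j = 0: C(11,0)·(4)^0 = 1·1 = 1.
  j = 1: C(11,1)·(4)^1 = 11·4 = 44.
  j = 2: C(11,2)·(4)^2 = 55·16 = 880.
  j = 3: C(11,3)·(4)^3 = 165·64 = 10560.
  V_q(n, t) = 1 + 44 + 880 + 10560 = 11485.
Step 2: q^n = 5^11 = 48828125.
Step 3: Hamming bound ⌊q^n / V_q(n,t)⌋ = ⌊48828125/11485⌋ = 4251.
Step 4: Compare |C| = 3768 to 4251: satisfied.
The claimed |C| lies below the Hamming bound.


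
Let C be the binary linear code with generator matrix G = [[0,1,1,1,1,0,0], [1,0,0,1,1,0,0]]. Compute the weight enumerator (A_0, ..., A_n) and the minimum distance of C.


Weight distribution: A_0 = 1, A_3 = 2, A_4 = 1. Minimum distance d = 3.

Enumerate all 2^2 = 4 messages m ∈ F_2^2.
For each, compute codeword c = mG in F_2^7, then tally its weight.
  m = 00 → c = 0000000, weight = 0.
  m = 10 → c = 0111100, weight = 4.
  m = 01 → c = 1001100, weight = 3.
  m = 11 → c = 1110000, weight = 3.
Tally weights:
  weight 0: 1 codewords.
  weight 3: 2 codewords.
  weight 4: 1 codewords.
Minimum distance d = smallest w > 0 with A_w > 0 = 3.
Sanity: Σ A_w = 4 = 2^2 = 4 ✓.


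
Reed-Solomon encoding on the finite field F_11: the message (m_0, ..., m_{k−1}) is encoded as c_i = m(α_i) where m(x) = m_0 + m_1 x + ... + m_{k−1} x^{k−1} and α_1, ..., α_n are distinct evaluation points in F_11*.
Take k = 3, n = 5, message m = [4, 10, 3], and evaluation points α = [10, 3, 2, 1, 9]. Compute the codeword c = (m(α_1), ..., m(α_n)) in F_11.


c = [8, 6, 3, 6, 7]

Message polynomial: m(x) = 4 + 10·x + 3·x^2 (mod 11).
For each evaluation point α_i, compute m(α_i) mod 11:
  α_1 = 10: Horner steps 3 → 7 → 8, so m(10) = 8.
  α_2 = 3: Horner steps 3 → 8 → 6, so m(3) = 6.
  α_3 = 2: Horner steps 3 → 5 → 3, so m(2) = 3.
  α_4 = 1: Horner steps 3 → 2 → 6, so m(1) = 6.
  α_5 = 9: Horner steps 3 → 4 → 7, so m(9) = 7.
Codeword c = [8, 6, 3, 6, 7] ∈ F_11^5.


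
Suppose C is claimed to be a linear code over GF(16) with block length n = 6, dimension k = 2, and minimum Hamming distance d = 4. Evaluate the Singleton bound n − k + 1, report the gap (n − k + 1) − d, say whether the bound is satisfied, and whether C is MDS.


Singleton RHS = n − k + 1 = 5, slack = 1, bound satisfied, not MDS.

Singleton bound: d ≤ n − k + 1.
Here n = 6, k = 2, so n − k + 1 = 5.
Given d = 4, check d ≤ 5: YES.
Slack = (n − k + 1) − d = 1.
The code is NOT MDS (slack = 1 > 0).
Description: the claimed parameters are [6, 2, 4]_16; such a code would be non-MDS.


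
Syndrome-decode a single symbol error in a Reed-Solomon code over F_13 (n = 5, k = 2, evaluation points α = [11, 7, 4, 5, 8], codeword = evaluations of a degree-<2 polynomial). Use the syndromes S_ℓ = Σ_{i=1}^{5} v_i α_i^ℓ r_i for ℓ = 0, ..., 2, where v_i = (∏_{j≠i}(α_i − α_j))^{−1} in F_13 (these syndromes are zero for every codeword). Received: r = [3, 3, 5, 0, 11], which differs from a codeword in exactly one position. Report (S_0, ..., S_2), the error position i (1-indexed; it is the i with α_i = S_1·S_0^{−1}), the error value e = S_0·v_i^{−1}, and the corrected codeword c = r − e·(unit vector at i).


S = (2, 9, 8), error at position 1, error magnitude e = 7, c = [9, 3, 5, 0, 11].

Step 1: column multipliers v_i = (∏_{j≠i}(α_i − α_j))^{−1} mod 13.
  i = 1 (α = 11): (11−7)(11−4)(11−5)(11−8) = 4·7·6·3 = 504 ≡ 10, so v_1 = 10^{−1} = 4 (mod 13).
  i = 2 (α = 7): (7−11)(7−4)(7−5)(7−8) = (−4)·3·2·(−1) = 24 ≡ 11, so v_2 = 11^{−1} = 6 (mod 13).
  i = 3 (α = 4): (4−11)(4−7)(4−5)(4−8) = (−7)·(−3)·(−1)·(−4) = 84 ≡ 6, so v_3 = 6^{−1} = 11 (mod 13).
  i = 4 (α = 5): (5−11)(5−7)(5−4)(5−8) = (−6)·(−2)·1·(−3) = −36 ≡ 3, so v_4 = 3^{−1} = 9 (mod 13).
  i = 5 (α = 8): (8−11)(8−7)(8−4)(8−5) = (−3)·1·4·3 = −36 ≡ 3, so v_5 = 3^{−1} = 9 (mod 13).
  v = [4, 6, 11, 9, 9].
Step 2: syndromes of r = [3, 3, 5, 0, 11] (all sums mod 13).
  S_0 = Σ v_i r_i = 4·3 + 6·3 + 11·5 + 9·0 + 9·11 = 184 ≡ 2.
  S_1 = Σ v_i α_i r_i = 4·11·3 + 6·7·3 + 11·4·5 + 9·5·0 + 9·8·11 = 1270 ≡ 9.
  α_i^2 mod 13 = [4, 10, 3, 12, 12].
  S_2 = Σ v_i α_i^2 r_i = 4·4·3 + 6·10·3 + 11·3·5 + 9·12·0 + 9·12·11 = 1581 ≡ 8.
  S = (2, 9, 8) ≠ 0, so r is not a codeword (an error is present).
Step 3: locate the error. For a single error e at position i, S_ℓ = v_i·e·α_i^ℓ, so α_err = S_1/S_0.
  S_0^{−1} = 2^{−1} = 7 (mod 13), so α_err = 9·7 = 63 ≡ 11 = α_1. Error position i = 1.
  Consistency check: S_2/S_1 = 8·3 = 24 ≡ 11 = α_err ✓ (single-error assumption holds).
Step 4: error magnitude e = S_0/v_1 = S_0·∏_{j≠1}(α_1 − α_j) = 2·10 = 20 ≡ 7 (mod 13).
Step 5: correct position 1: c_1 = r_1 − e = 3 − 7 ≡ 9 (mod 13). Hence c = [9, 3, 5, 0, 11].
  Check: interpolating c through the α_i gives m(x) = 12 + 8·x (degree < 2) with m(α_i) = c_i for every i, so c is indeed a codeword.


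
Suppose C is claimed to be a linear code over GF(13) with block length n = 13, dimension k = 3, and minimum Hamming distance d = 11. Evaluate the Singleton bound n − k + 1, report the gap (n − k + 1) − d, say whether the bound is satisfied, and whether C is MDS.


Singleton RHS = n − k + 1 = 11, slack = 0, bound satisfied, MDS.

Singleton bound: d ≤ n − k + 1.
Here n = 13, k = 3, so n − k + 1 = 11.
Given d = 11, check d ≤ 11: YES.
Slack = (n − k + 1) − d = 0.
The code is MDS (slack = 0).
Description: the claimed parameters are [13, 3, 11]_13; such a code would be MDS (meets Singleton bound).


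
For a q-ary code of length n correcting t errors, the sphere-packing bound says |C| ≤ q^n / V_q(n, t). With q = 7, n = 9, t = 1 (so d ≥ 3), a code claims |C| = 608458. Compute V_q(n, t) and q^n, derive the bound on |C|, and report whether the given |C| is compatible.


V_q(n, t) = 55, q^n = 40353607, Hamming bound = 733701, |C| = 608458 ≤ bound (satisfied).

Step 1: Compute V_q(n, t) = Σ_{j=0}^1 C(n, j) (q−1)^j.
  j = 0: C(9,0)·(6)^0 = 1·1 = 1.
  j = 1: C(9,1)·(6)^1 = 9·6 = 54.
  V_q(n, t) = 1 + 54 = 55.
Step 2: q^n = 7^9 = 40353607.
Step 3: Hamming bound ⌊q^n / V_q(n,t)⌋ = ⌊40353607/55⌋ = 733701.
Step 4: Compare |C| = 608458 to 733701: satisfied.
The claimed |C| lies below the Hamming bound.


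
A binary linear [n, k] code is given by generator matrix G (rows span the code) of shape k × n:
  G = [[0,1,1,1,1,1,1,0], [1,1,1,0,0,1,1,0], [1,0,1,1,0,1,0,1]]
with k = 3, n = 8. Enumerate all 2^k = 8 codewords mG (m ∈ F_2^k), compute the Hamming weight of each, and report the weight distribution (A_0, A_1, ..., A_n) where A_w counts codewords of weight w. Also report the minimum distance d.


Weight distribution: A_0 = 1, A_3 = 1, A_4 = 2, A_5 = 3, A_6 = 1. Minimum distance d = 3.

Enumerate all 2^3 = 8 messages m ∈ F_2^3.
For each, compute codeword c = mG in F_2^8, then tally its weight.
  m = 000 → c = 00000000, weight = 0.
  m = 100 → c = 01111110, weight = 6.
  m = 010 → c = 11100110, weight = 5.
  m = 110 → c = 10011000, weight = 3.
  m = 001 → c = 10110101, weight = 5.
  m = 101 → c = 11001011, weight = 5.
  m = 011 → c = 01010011, weight = 4.
  m = 111 → c = 00101101, weight = 4.
Tally weights:
  weight 0: 1 codewords.
  weight 3: 1 codewords.
  weight 4: 2 codewords.
  weight 5: 3 codewords.
  weight 6: 1 codewords.
Minimum distance d = smallest w > 0 with A_w > 0 = 3.
Sanity: Σ A_w = 8 = 2^3 = 8 ✓.


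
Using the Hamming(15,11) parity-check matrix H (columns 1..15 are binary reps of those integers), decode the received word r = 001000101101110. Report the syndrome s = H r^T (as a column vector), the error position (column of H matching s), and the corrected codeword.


s = (1, 0, 0, 0)^T, error position = 8, corrected codeword c = 001000111101110

Compute s = H r^T mod 2 one row at a time:
  s_1 = 0 + 1 + 1 + 0 + 1 + 1 + 1 + 0 = 5 ≡ 1 (mod 2).
  s_2 = 0 + 0 + 0 + 1 + 1 + 1 + 1 + 0 = 4 ≡ 0 (mod 2).
  s_3 = 0 + 1 + 0 + 1 + 1 + 0 + 1 + 0 = 4 ≡ 0 (mod 2).
  s_4 = 0 + 1 + 0 + 1 + 1 + 0 + 1 + 0 = 4 ≡ 0 (mod 2).
s = (1, 0, 0, 0)^T — this equals column 8 of H (binary 1000), so error is at position 8.
Correct: flip bit 8 of r = 001000101101110 to get c = 001000111101110.


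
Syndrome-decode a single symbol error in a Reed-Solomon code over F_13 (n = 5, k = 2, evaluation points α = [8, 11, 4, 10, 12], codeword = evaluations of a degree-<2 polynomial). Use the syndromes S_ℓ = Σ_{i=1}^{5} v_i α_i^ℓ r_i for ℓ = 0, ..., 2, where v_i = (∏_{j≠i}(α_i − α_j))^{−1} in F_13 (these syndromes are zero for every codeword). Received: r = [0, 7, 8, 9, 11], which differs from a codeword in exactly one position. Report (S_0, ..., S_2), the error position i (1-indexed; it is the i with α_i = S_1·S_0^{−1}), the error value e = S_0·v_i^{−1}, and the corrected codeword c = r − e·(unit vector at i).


S = (7, 6, 7), error at position 5, error magnitude e = 6, c = [0, 7, 8, 9, 5].

Step 1: column multipliers v_i = (∏_{j≠i}(α_i − α_j))^{−1} mod 13.
  i = 1 (α = 8): (8−11)(8−4)(8−10)(8−12) = (−3)·4·(−2)·(−4) = −96 ≡ 8, so v_1 = 8^{−1} = 5 (mod 13).
  i = 2 (α = 11): (11−8)(11−4)(11−10)(11−12) = 3·7·1·(−1) = −21 ≡ 5, so v_2 = 5^{−1} = 8 (mod 13).
  i = 3 (α = 4): (4−8)(4−11)(4−10)(4−12) = (−4)·(−7)·(−6)·(−8) = 1344 ≡ 5, so v_3 = 5^{−1} = 8 (mod 13).
  i = 4 (α = 10): (10−8)(10−11)(10−4)(10−12) = 2·(−1)·6·(−2) = 24 ≡ 11, so v_4 = 11^{−1} = 6 (mod 13).
  i = 5 (α = 12): (12−8)(12−11)(12−4)(12−10) = 4·1·8·2 = 64 ≡ 12, so v_5 = 12^{−1} = 12 (mod 13).
  v = [5, 8, 8, 6, 12].
Step 2: syndromes of r = [0, 7, 8, 9, 11] (all sums mod 13).
  S_0 = Σ v_i r_i = 5·0 + 8·7 + 8·8 + 6·9 + 12·11 = 306 ≡ 7.
  S_1 = Σ v_i α_i r_i = 5·8·0 + 8·11·7 + 8·4·8 + 6·10·9 + 12·12·11 = 2996 ≡ 6.
  α_i^2 mod 13 = [12, 4, 3, 9, 1].
  S_2 = Σ v_i α_i^2 r_i = 5·12·0 + 8·4·7 + 8·3·8 + 6·9·9 + 12·1·11 = 1034 ≡ 7.
  S = (7, 6, 7) ≠ 0, so r is not a codeword (an error is present).
Step 3: locate the error. For a single error e at position i, S_ℓ = v_i·e·α_i^ℓ, so α_err = S_1/S_0.
  S_0^{−1} = 7^{−1} = 2 (mod 13), so α_err = 6·2 = 12 ≡ 12 = α_5. Error position i = 5.
  Consistency check: S_2/S_1 = 7·11 = 77 ≡ 12 = α_err ✓ (single-error assumption holds).
Step 4: error magnitude e = S_0/v_5 = S_0·∏_{j≠5}(α_5 − α_j) = 7·12 = 84 ≡ 6 (mod 13).
Step 5: correct position 5: c_5 = r_5 − e = 11 − 6 ≡ 5 (mod 13). Hence c = [0, 7, 8, 9, 5].
  Check: interpolating c through the α_i gives m(x) = 3 + 11·x (degree < 2) with m(α_i) = c_i for every i, so c is indeed a codeword.


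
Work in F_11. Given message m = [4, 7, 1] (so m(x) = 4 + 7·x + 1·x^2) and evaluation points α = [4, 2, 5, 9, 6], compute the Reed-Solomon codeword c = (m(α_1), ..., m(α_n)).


c = [4, 0, 9, 5, 5]

Message polynomial: m(x) = 4 + 7·x + 1·x^2 (mod 11).
For each evaluation point α_i, compute m(α_i) mod 11:
  α_1 = 4: Horner steps 1 → 0 → 4, so m(4) = 4.
  α_2 = 2: Horner steps 1 → 9 → 0, so m(2) = 0.
  α_3 = 5: Horner steps 1 → 1 → 9, so m(5) = 9.
  α_4 = 9: Horner steps 1 → 5 → 5, so m(9) = 5.
  α_5 = 6: Horner steps 1 → 2 → 5, so m(6) = 5.
Codeword c = [4, 0, 9, 5, 5] ∈ F_11^5.


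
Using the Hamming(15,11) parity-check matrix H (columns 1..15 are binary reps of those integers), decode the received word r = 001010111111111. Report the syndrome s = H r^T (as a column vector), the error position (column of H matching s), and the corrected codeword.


s = (0, 0, 0, 1)^T, error position = 1, corrected codeword c = 101010111111111

Compute s = H r^T mod 2 one row at a time:
  s_1 = 1 + 1 + 1 + 1 + 1 + 1 + 1 + 1 = 8 ≡ 0 (mod 2).
  s_2 = 0 + 1 + 0 + 1 + 1 + 1 + 1 + 1 = 6 ≡ 0 (mod 2).
  s_3 = 0 + 1 + 0 + 1 + 1 + 1 + 1 + 1 = 6 ≡ 0 (mod 2).
  s_4 = 0 + 1 + 1 + 1 + 1 + 1 + 1 + 1 = 7 ≡ 1 (mod 2).
s = (0, 0, 0, 1)^T — this equals column 1 of H (binary 0001), so error is at position 1.
Correct: flip bit 1 of r = 001010111111111 to get c = 101010111111111.


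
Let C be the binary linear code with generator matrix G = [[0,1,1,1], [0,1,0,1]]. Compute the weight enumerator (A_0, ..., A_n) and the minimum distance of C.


Weight distribution: A_0 = 1, A_1 = 1, A_2 = 1, A_3 = 1. Minimum distance d = 1.

Enumerate all 2^2 = 4 messages m ∈ F_2^2.
For each, compute codeword c = mG in F_2^4, then tally its weight.
  m = 00 → c = 0000, weight = 0.
  m = 10 → c = 0111, weight = 3.
  m = 01 → c = 0101, weight = 2.
  m = 11 → c = 0010, weight = 1.
Tally weights:
  weight 0: 1 codewords.
  weight 1: 1 codewords.
  weight 2: 1 codewords.
  weight 3: 1 codewords.
Minimum distance d = smallest w > 0 with A_w > 0 = 1.
Sanity: Σ A_w = 4 = 2^2 = 4 ✓.


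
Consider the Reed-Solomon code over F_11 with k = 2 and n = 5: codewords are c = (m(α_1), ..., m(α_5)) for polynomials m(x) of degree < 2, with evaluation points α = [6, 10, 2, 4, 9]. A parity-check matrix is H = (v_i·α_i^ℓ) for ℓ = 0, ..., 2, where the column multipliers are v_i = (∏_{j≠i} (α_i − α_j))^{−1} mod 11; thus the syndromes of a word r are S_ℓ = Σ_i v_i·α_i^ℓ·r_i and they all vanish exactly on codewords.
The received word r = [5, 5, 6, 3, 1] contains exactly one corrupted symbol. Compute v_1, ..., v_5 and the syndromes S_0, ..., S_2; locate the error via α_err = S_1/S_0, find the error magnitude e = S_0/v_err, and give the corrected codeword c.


S = (2, 1, 6), error at position 1, error magnitude e = 5, c = [0, 5, 6, 3, 1].

Step 1: column multipliers v_i = (∏_{j≠i}(α_i − α_j))^{−1} mod 11.
  i = 1 (α = 6): (6−10)(6−2)(6−4)(6−9) = (−4)·4·2·(−3) = 96 ≡ 8, so v_1 = 8^{−1} = 7 (mod 11).
  i = 2 (α = 10): (10−6)(10−2)(10−4)(10−9) = 4·8·6·1 = 192 ≡ 5, so v_2 = 5^{−1} = 9 (mod 11).
  i = 3 (α = 2): (2−6)(2−10)(2−4)(2−9) = (−4)·(−8)·(−2)·(−7) = 448 ≡ 8, so v_3 = 8^{−1} = 7 (mod 11).
  i = 4 (α = 4): (4−6)(4−10)(4−2)(4−9) = (−2)·(−6)·2·(−5) = −120 ≡ 1, so v_4 = 1^{−1} = 1 (mod 11).
  i = 5 (α = 9): (9−6)(9−10)(9−2)(9−4) = 3·(−1)·7·5 = −105 ≡ 5, so v_5 = 5^{−1} = 9 (mod 11).
  v = [7, 9, 7, 1, 9].
Step 2: syndromes of r = [5, 5, 6, 3, 1] (all sums mod 11).
  S_0 = Σ v_i r_i = 7·5 + 9·5 + 7·6 + 1·3 + 9·1 = 134 ≡ 2.
  S_1 = Σ v_i α_i r_i = 7·6·5 + 9·10·5 + 7·2·6 + 1·4·3 + 9·9·1 = 837 ≡ 1.
  α_i^2 mod 11 = [3, 1, 4, 5, 4].
  S_2 = Σ v_i α_i^2 r_i = 7·3·5 + 9·1·5 + 7·4·6 + 1·5·3 + 9·4·1 = 369 ≡ 6.
  S = (2, 1, 6) ≠ 0, so r is not a codeword (an error is present).
Step 3: locate the error. For a single error e at position i, S_ℓ = v_i·e·α_i^ℓ, so α_err = S_1/S_0.
  S_0^{−1} = 2^{−1} = 6 (mod 11), so α_err = 1·6 = 6 ≡ 6 = α_1. Error position i = 1.
  Consistency check: S_2/S_1 = 6·1 = 6 ≡ 6 = α_err ✓ (single-error assumption holds).
Step 4: error magnitude e = S_0/v_1 = S_0·∏_{j≠1}(α_1 − α_j) = 2·8 = 16 ≡ 5 (mod 11).
Step 5: correct position 1: c_1 = r_1 − e = 5 − 5 ≡ 0 (mod 11). Hence c = [0, 5, 6, 3, 1].
  Check: interpolating c through the α_i gives m(x) = 9 + 4·x (degree < 2) with m(α_i) = c_i for every i, so c is indeed a codeword.


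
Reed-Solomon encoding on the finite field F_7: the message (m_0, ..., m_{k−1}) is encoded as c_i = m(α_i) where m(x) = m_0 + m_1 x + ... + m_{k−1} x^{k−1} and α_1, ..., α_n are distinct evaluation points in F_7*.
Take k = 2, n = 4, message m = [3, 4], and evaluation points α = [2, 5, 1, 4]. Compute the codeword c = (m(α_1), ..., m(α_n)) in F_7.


c = [4, 2, 0, 5]

Message polynomial: m(x) = 3 + 4·x (mod 7).
For each evaluation point α_i, compute m(α_i) mod 7:
  α_1 = 2: Horner steps 4 → 4, so m(2) = 4.
  α_2 = 5: Horner steps 4 → 2, so m(5) = 2.
  α_3 = 1: Horner steps 4 → 0, so m(1) = 0.
  α_4 = 4: Horner steps 4 → 5, so m(4) = 5.
Codeword c = [4, 2, 0, 5] ∈ F_7^4.


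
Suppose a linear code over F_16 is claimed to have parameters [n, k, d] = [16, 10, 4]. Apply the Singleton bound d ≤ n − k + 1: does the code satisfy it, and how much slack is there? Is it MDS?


Singleton RHS = n − k + 1 = 7, slack = 3, bound satisfied, not MDS.

Singleton bound: d ≤ n − k + 1.
Here n = 16, k = 10, so n − k + 1 = 7.
Given d = 4, check d ≤ 7: YES.
Slack = (n − k + 1) − d = 3.
The code is NOT MDS (slack = 3 > 0).
Description: the claimed parameters are [16, 10, 4]_16; such a code would be non-MDS.


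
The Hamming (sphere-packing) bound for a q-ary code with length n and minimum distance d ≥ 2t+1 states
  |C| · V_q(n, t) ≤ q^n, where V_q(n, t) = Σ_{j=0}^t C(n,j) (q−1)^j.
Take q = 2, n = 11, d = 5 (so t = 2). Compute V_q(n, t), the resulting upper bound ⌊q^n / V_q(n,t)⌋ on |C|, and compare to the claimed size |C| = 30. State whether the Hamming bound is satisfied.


V_q(n, t) = 67, q^n = 2048, Hamming bound = 30, |C| = 30 ≤ bound (satisfied).

Step 1: Compute V_q(n, t) = Σ_{j=0}^2 C(n, j) (q−1)^j.
  j = 0: C(11,0)·(1)^0 = 1·1 = 1.
  j = 1: C(11,1)·(1)^1 = 11·1 = 11.
  j = 2: C(11,2)·(1)^2 = 55·1 = 55.
  V_q(n, t) = 1 + 11 + 55 = 67.
Step 2: q^n = 2^11 = 2048.
Step 3: Hamming bound ⌊q^n / V_q(n,t)⌋ = ⌊2048/67⌋ = 30.
Step 4: Compare |C| = 30 to 30: satisfied.
The claimed |C| lies at the Hamming bound (tight).


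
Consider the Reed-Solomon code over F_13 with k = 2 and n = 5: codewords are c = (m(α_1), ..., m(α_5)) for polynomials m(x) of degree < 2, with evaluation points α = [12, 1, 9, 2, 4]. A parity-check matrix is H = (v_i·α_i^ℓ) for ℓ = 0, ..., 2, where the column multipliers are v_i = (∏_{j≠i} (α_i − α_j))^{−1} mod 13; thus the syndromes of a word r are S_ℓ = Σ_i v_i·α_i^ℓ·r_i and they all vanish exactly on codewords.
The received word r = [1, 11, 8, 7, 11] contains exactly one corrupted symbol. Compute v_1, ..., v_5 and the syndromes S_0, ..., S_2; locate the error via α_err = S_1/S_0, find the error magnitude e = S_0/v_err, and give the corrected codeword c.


S = (8, 8, 8), error at position 2, error magnitude e = 6, c = [1, 5, 8, 7, 11].

Step 1: column multipliers v_i = (∏_{j≠i}(α_i − α_j))^{−1} mod 13.
  i = 1 (α = 12): (12−1)(12−9)(12−2)(12−4) = 11·3·10·8 = 2640 ≡ 1, so v_1 = 1^{−1} = 1 (mod 13).
  i = 2 (α = 1): (1−12)(1−9)(1−2)(1−4) = (−11)·(−8)·(−1)·(−3) = 264 ≡ 4, so v_2 = 4^{−1} = 10 (mod 13).
  i = 3 (α = 9): (9−12)(9−1)(9−2)(9−4) = (−3)·8·7·5 = −840 ≡ 5, so v_3 = 5^{−1} = 8 (mod 13).
  i = 4 (α = 2): (2−12)(2−1)(2−9)(2−4) = (−10)·1·(−7)·(−2) = −140 ≡ 3, so v_4 = 3^{−1} = 9 (mod 13).
  i = 5 (α = 4): (4−12)(4−1)(4−9)(4−2) = (−8)·3·(−5)·2 = 240 ≡ 6, so v_5 = 6^{−1} = 11 (mod 13).
  v = [1, 10, 8, 9, 11].
Step 2: syndromes of r = [1, 11, 8, 7, 11] (all sums mod 13).
  S_0 = Σ v_i r_i = 1·1 + 10·11 + 8·8 + 9·7 + 11·11 = 359 ≡ 8.
  S_1 = Σ v_i α_i r_i = 1·12·1 + 10·1·11 + 8·9·8 + 9·2·7 + 11·4·11 = 1308 ≡ 8.
  α_i^2 mod 13 = [1, 1, 3, 4, 3].
  S_2 = Σ v_i α_i^2 r_i = 1·1·1 + 10·1·11 + 8·3·8 + 9·4·7 + 11·3·11 = 918 ≡ 8.
  S = (8, 8, 8) ≠ 0, so r is not a codeword (an error is present).
Step 3: locate the error. For a single error e at position i, S_ℓ = v_i·e·α_i^ℓ, so α_err = S_1/S_0.
  S_0^{−1} = 8^{−1} = 5 (mod 13), so α_err = 8·5 = 40 ≡ 1 = α_2. Error position i = 2.
  Consistency check: S_2/S_1 = 8·5 = 40 ≡ 1 = α_err ✓ (single-error assumption holds).
Step 4: error magnitude e = S_0/v_2 = S_0·∏_{j≠2}(α_2 − α_j) = 8·4 = 32 ≡ 6 (mod 13).
Step 5: correct position 2: c_2 = r_2 − e = 11 − 6 ≡ 5 (mod 13). Hence c = [1, 5, 8, 7, 11].
  Check: interpolating c through the α_i gives m(x) = 3 + 2·x (degree < 2) with m(α_i) = c_i for every i, so c is indeed a codeword.


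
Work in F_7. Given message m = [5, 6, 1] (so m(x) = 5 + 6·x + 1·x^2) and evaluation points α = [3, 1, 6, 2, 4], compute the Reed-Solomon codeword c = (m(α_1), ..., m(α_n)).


c = [4, 5, 0, 0, 3]

Message polynomial: m(x) = 5 + 6·x + 1·x^2 (mod 7).
For each evaluation point α_i, compute m(α_i) mod 7:
  α_1 = 3: Horner steps 1 → 2 → 4, so m(3) = 4.
  α_2 = 1: Horner steps 1 → 0 → 5, so m(1) = 5.
  α_3 = 6: Horner steps 1 → 5 → 0, so m(6) = 0.
  α_4 = 2: Horner steps 1 → 1 → 0, so m(2) = 0.
  α_5 = 4: Horner steps 1 → 3 → 3, so m(4) = 3.
Codeword c = [4, 5, 0, 0, 3] ∈ F_7^5.


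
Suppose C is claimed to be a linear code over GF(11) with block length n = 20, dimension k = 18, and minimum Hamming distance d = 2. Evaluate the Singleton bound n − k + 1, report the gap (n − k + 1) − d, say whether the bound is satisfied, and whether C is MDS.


Singleton RHS = n − k + 1 = 3, slack = 1, bound satisfied, not MDS.

Singleton bound: d ≤ n − k + 1.
Here n = 20, k = 18, so n − k + 1 = 3.
Given d = 2, check d ≤ 3: YES.
Slack = (n − k + 1) − d = 1.
The code is NOT MDS (slack = 1 > 0).
Description: the claimed parameters are [20, 18, 2]_11; such a code would be non-MDS.


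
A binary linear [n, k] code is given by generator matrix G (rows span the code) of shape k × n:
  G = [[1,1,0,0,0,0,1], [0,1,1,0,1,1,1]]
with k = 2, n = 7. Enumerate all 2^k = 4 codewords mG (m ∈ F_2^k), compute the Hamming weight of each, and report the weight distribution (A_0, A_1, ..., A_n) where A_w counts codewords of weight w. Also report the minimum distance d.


Weight distribution: A_0 = 1, A_3 = 1, A_4 = 1, A_5 = 1. Minimum distance d = 3.

Enumerate all 2^2 = 4 messages m ∈ F_2^2.
For each, compute codeword c = mG in F_2^7, then tally its weight.
  m = 00 → c = 0000000, weight = 0.
  m = 10 → c = 1100001, weight = 3.
  m = 01 → c = 0110111, weight = 5.
  m = 11 → c = 1010110, weight = 4.
Tally weights:
  weight 0: 1 codewords.
  weight 3: 1 codewords.
  weight 4: 1 codewords.
  weight 5: 1 codewords.
Minimum distance d = smallest w > 0 with A_w > 0 = 3.
Sanity: Σ A_w = 4 = 2^2 = 4 ✓.


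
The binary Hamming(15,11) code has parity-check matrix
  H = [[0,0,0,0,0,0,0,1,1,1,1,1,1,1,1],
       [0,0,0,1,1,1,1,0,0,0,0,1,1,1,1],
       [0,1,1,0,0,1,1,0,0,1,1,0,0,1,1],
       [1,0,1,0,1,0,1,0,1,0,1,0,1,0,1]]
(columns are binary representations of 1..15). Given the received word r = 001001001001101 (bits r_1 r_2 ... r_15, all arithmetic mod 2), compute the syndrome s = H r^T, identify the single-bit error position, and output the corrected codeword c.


s = (0, 0, 1, 0)^T, error position = 2, corrected codeword c = 011001001001101

Compute s = H r^T mod 2 one row at a time:
  s_1 = 0 + 1 + 0 + 0 + 1 + 1 + 0 + 1 = 4 ≡ 0 (mod 2).
  s_2 = 0 + 0 + 1 + 0 + 1 + 1 + 0 + 1 = 4 ≡ 0 (mod 2).
  s_3 = 0 + 1 + 1 + 0 + 0 + 0 + 0 + 1 = 3 ≡ 1 (mod 2).
  s_4 = 0 + 1 + 0 + 0 + 1 + 0 + 1 + 1 = 4 ≡ 0 (mod 2).
s = (0, 0, 1, 0)^T — this equals column 2 of H (binary 0010), so error is at position 2.
Correct: flip bit 2 of r = 001001001001101 to get c = 011001001001101.


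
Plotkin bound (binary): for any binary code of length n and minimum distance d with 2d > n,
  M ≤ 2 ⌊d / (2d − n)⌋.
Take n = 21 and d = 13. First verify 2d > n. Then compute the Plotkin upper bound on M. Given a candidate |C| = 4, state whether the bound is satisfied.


Plotkin bound M ≤ 4; given |C| = 4 ≤ bound (satisfied).

Check applicability: 2d = 26, n = 21.
2d − n = 5 > 0, so Plotkin applies.
Compute d/(2d−n) = 13/5 ≈ 2.6000.
⌊d/(2d−n)⌋ = 2.
Plotkin bound: M ≤ 2·2 = 4.
Given |C| = 4, check: satisfied.
This |C| is at the Plotkin bound.


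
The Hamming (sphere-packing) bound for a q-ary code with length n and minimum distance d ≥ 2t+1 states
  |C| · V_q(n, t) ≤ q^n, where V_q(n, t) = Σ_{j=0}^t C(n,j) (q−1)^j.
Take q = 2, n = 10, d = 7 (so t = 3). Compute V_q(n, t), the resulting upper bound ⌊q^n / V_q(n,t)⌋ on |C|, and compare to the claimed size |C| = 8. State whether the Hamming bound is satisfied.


V_q(n, t) = 176, q^n = 1024, Hamming bound = 5, |C| = 8 > bound (violated).

Step 1: Compute V_q(n, t) = Σ_{j=0}^3 C(n, j) (q−1)^j.
  j = 0: C(10,0)·(1)^0 = 1·1 = 1.
  j = 1: C(10,1)·(1)^1 = 10·1 = 10.
  j = 2: C(10,2)·(1)^2 = 45·1 = 45.
  j = 3: C(10,3)·(1)^3 = 120·1 = 120.
  V_q(n, t) = 1 + 10 + 45 + 120 = 176.
Step 2: q^n = 2^10 = 1024.
Step 3: Hamming bound ⌊q^n / V_q(n,t)⌋ = ⌊1024/176⌋ = 5.
Step 4: Compare |C| = 8 to 5: violated.
The claimed |C| lies above the Hamming bound, so no 2-ary code of length 10 with d ≥ 7 can have 8 codewords.


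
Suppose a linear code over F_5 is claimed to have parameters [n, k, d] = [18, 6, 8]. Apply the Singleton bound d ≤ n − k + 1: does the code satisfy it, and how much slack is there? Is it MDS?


Singleton RHS = n − k + 1 = 13, slack = 5, bound satisfied, not MDS.

Singleton bound: d ≤ n − k + 1.
Here n = 18, k = 6, so n − k + 1 = 13.
Given d = 8, check d ≤ 13: YES.
Slack = (n − k + 1) − d = 5.
The code is NOT MDS (slack = 5 > 0).
Description: the claimed parameters are [18, 6, 8]_5; such a code would be non-MDS.


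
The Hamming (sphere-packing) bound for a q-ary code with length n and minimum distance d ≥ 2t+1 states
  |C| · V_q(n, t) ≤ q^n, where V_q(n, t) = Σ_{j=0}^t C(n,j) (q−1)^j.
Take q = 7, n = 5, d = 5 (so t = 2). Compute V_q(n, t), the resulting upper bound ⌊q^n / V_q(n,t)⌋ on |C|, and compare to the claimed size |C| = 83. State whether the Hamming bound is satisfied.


V_q(n, t) = 391, q^n = 16807, Hamming bound = 42, |C| = 83 > bound (violated).

Step 1: Compute V_q(n, t) = Σ_{j=0}^2 C(n, j) (q−1)^j.
  j = 0: C(5,0)·(6)^0 = 1·1 = 1.
  j = 1: C(5,1)·(6)^1 = 5·6 = 30.
  j = 2: C(5,2)·(6)^2 = 10·36 = 360.
  V_q(n, t) = 1 + 30 + 360 = 391.
Step 2: q^n = 7^5 = 16807.
Step 3: Hamming bound ⌊q^n / V_q(n,t)⌋ = ⌊16807/391⌋ = 42.
Step 4: Compare |C| = 83 to 42: violated.
The claimed |C| lies above the Hamming bound, so no 7-ary code of length 5 with d ≥ 5 can have 83 codewords.


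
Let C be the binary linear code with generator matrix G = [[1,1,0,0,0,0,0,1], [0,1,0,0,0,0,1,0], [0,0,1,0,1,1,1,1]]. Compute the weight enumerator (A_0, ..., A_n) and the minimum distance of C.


Weight distribution: A_0 = 1, A_2 = 1, A_3 = 2, A_4 = 1, A_5 = 2, A_6 = 1. Minimum distance d = 2.

Enumerate all 2^3 = 8 messages m ∈ F_2^3.
For each, compute codeword c = mG in F_2^8, then tally its weight.
  m = 000 → c = 00000000, weight = 0.
  m = 100 → c = 11000001, weight = 3.
  m = 010 → c = 01000010, weight = 2.
  m = 110 → c = 10000011, weight = 3.
  m = 001 → c = 00101111, weight = 5.
  m = 101 → c = 11101110, weight = 6.
  m = 011 → c = 01101101, weight = 5.
  m = 111 → c = 10101100, weight = 4.
Tally weights:
  weight 0: 1 codewords.
  weight 2: 1 codewords.
  weight 3: 2 codewords.
  weight 4: 1 codewords.
  weight 5: 2 codewords.
  weight 6: 1 codewords.
Minimum distance d = smallest w > 0 with A_w > 0 = 2.
Sanity: Σ A_w = 8 = 2^3 = 8 ✓.


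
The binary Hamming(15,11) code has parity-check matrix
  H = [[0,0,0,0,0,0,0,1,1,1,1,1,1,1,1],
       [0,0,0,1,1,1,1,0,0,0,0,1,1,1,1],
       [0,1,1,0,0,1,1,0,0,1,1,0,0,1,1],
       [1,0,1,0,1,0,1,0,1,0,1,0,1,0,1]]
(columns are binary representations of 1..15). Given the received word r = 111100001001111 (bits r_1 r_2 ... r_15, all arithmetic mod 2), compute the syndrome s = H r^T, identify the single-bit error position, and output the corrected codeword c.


s = (1, 1, 0, 1)^T, error position = 13, corrected codeword c = 111100001001011

Compute s = H r^T mod 2 one row at a time:
  s_1 = 0 + 1 + 0 + 0 + 1 + 1 + 1 + 1 = 5 ≡ 1 (mod 2).
  s_2 = 1 + 0 + 0 + 0 + 1 + 1 + 1 + 1 = 5 ≡ 1 (mod 2).
  s_3 = 1 + 1 + 0 + 0 + 0 + 0 + 1 + 1 = 4 ≡ 0 (mod 2).
  s_4 = 1 + 1 + 0 + 0 + 1 + 0 + 1 + 1 = 5 ≡ 1 (mod 2).
s = (1, 1, 0, 1)^T — this equals column 13 of H (binary 1101), so error is at position 13.
Correct: flip bit 13 of r = 111100001001111 to get c = 111100001001011.


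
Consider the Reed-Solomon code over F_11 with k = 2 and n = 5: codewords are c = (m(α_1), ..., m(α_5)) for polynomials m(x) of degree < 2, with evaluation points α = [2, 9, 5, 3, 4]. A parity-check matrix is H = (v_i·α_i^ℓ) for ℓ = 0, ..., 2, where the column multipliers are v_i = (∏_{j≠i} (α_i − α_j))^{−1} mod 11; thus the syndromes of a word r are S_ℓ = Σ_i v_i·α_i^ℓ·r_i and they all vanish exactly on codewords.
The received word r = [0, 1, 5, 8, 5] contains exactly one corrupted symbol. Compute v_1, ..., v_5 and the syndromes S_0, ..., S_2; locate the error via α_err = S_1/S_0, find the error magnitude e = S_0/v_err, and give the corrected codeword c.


S = (4, 9, 1), error at position 3, error magnitude e = 3, c = [0, 1, 2, 8, 5].

Step 1: column multipliers v_i = (∏_{j≠i}(α_i − α_j))^{−1} mod 11.
  i = 1 (α = 2): (2−9)(2−5)(2−3)(2−4) = (−7)·(−3)·(−1)·(−2) = 42 ≡ 9, so v_1 = 9^{−1} = 5 (mod 11).
  i = 2 (α = 9): (9−2)(9−5)(9−3)(9−4) = 7·4·6·5 = 840 ≡ 4, so v_2 = 4^{−1} = 3 (mod 11).
  i = 3 (α = 5): (5−2)(5−9)(5−3)(5−4) = 3·(−4)·2·1 = −24 ≡ 9, so v_3 = 9^{−1} = 5 (mod 11).
  i = 4 (α = 3): (3−2)(3−9)(3−5)(3−4) = 1·(−6)·(−2)·(−1) = −12 ≡ 10, so v_4 = 10^{−1} = 10 (mod 11).
  i = 5 (α = 4): (4−2)(4−9)(4−5)(4−3) = 2·(−5)·(−1)·1 = 10 ≡ 10, so v_5 = 10^{−1} = 10 (mod 11).
  v = [5, 3, 5, 10, 10].
Step 2: syndromes of r = [0, 1, 5, 8, 5] (all sums mod 11).
  S_0 = Σ v_i r_i = 5·0 + 3·1 + 5·5 + 10·8 + 10·5 = 158 ≡ 4.
  S_1 = Σ v_i α_i r_i = 5·2·0 + 3·9·1 + 5·5·5 + 10·3·8 + 10·4·5 = 592 ≡ 9.
  α_i^2 mod 11 = [4, 4, 3, 9, 5].
  S_2 = Σ v_i α_i^2 r_i = 5·4·0 + 3·4·1 + 5·3·5 + 10·9·8 + 10·5·5 = 1057 ≡ 1.
  S = (4, 9, 1) ≠ 0, so r is not a codeword (an error is present).
Step 3: locate the error. For a single error e at position i, S_ℓ = v_i·e·α_i^ℓ, so α_err = S_1/S_0.
  S_0^{−1} = 4^{−1} = 3 (mod 11), so α_err = 9·3 = 27 ≡ 5 = α_3. Error position i = 3.
  Consistency check: S_2/S_1 = 1·5 = 5 ≡ 5 = α_err ✓ (single-error assumption holds).
Step 4: error magnitude e = S_0/v_3 = S_0·∏_{j≠3}(α_3 − α_j) = 4·9 = 36 ≡ 3 (mod 11).
Step 5: correct position 3: c_3 = r_3 − e = 5 − 3 ≡ 2 (mod 11). Hence c = [0, 1, 2, 8, 5].
  Check: interpolating c through the α_i gives m(x) = 6 + 8·x (degree < 2) with m(α_i) = c_i for every i, so c is indeed a codeword.


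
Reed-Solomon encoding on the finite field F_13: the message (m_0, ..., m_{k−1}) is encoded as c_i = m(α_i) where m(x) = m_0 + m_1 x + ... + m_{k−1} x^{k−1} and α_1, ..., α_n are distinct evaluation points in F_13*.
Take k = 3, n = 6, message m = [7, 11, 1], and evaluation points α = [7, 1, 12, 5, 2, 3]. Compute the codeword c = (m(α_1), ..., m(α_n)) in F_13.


c = [3, 6, 10, 9, 7, 10]

Message polynomial: m(x) = 7 + 11·x + 1·x^2 (mod 13).
For each evaluation point α_i, compute m(α_i) mod 13:
  α_1 = 7: Horner steps 1 → 5 → 3, so m(7) = 3.
  α_2 = 1: Horner steps 1 → 12 → 6, so m(1) = 6.
  α_3 = 12: Horner steps 1 → 10 → 10, so m(12) = 10.
  α_4 = 5: Horner steps 1 → 3 → 9, so m(5) = 9.
  α_5 = 2: Horner steps 1 → 0 → 7, so m(2) = 7.
  α_6 = 3: Horner steps 1 → 1 → 10, so m(3) = 10.
Codeword c = [3, 6, 10, 9, 7, 10] ∈ F_13^6.


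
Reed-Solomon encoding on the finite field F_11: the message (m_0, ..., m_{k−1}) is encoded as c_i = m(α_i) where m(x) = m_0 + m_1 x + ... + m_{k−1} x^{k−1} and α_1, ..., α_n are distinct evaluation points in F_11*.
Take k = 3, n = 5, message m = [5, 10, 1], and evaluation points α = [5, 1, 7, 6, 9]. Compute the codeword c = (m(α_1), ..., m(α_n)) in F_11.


c = [3, 5, 3, 2, 0]

Message polynomial: m(x) = 5 + 10·x + 1·x^2 (mod 11).
For each evaluation point α_i, compute m(α_i) mod 11:
  α_1 = 5: Horner steps 1 → 4 → 3, so m(5) = 3.
  α_2 = 1: Horner steps 1 → 0 → 5, so m(1) = 5.
  α_3 = 7: Horner steps 1 → 6 → 3, so m(7) = 3.
  α_4 = 6: Horner steps 1 → 5 → 2, so m(6) = 2.
  α_5 = 9: Horner steps 1 → 8 → 0, so m(9) = 0.
Codeword c = [3, 5, 3, 2, 0] ∈ F_11^5.


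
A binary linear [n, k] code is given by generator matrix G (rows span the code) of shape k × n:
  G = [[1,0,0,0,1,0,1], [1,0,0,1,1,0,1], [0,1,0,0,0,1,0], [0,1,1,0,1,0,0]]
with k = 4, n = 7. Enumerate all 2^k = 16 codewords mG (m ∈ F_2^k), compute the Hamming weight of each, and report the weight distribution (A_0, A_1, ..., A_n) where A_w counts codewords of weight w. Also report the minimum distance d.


Weight distribution: A_0 = 1, A_1 = 1, A_2 = 1, A_3 = 4, A_4 = 5, A_5 = 3, A_6 = 1. Minimum distance d = 1.

Enumerate all 2^4 = 16 messages m ∈ F_2^4.
For each, compute codeword c = mG in F_2^7, then tally its weight.
  m = 0000 → c = 0000000, weight = 0.
  m = 1000 → c = 1000101, weight = 3.
  m = 0100 → c = 1001101, weight = 4.
  m = 1100 → c = 0001000, weight = 1.
  m = 0010 → c = 0100010, weight = 2.
  m = 1010 → c = 1100111, weight = 5.
  m = 0110 → c = 1101111, weight = 6.
  m = 1110 → c = 0101010, weight = 3.
  m = 0001 → c = 0110100, weight = 3.
  m = 1001 → c = 1110001, weight = 4.
  m = 0101 → c = 1111001, weight = 5.
  m = 1101 → c = 0111100, weight = 4.
  m = 0011 → c = 0010110, weight = 3.
  m = 1011 → c = 1010011, weight = 4.
  m = 0111 → c = 1011011, weight = 5.
  m = 1111 → c = 0011110, weight = 4.
Tally weights:
  weight 0: 1 codewords.
  weight 1: 1 codewords.
  weight 2: 1 codewords.
  weight 3: 4 codewords.
  weight 4: 5 codewords.
  weight 5: 3 codewords.
  weight 6: 1 codewords.
Minimum distance d = smallest w > 0 with A_w > 0 = 1.
Sanity: Σ A_w = 16 = 2^4 = 16 ✓.


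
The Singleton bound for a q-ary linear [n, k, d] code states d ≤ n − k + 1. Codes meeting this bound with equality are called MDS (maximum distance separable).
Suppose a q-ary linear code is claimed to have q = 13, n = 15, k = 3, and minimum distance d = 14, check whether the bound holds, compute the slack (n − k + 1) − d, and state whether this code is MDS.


Singleton RHS = n − k + 1 = 13, slack = -1, bound violated (no such code; not MDS).

Singleton bound: d ≤ n − k + 1.
Here n = 15, k = 3, so n − k + 1 = 13.
Given d = 14, check d ≤ 13: NO.
Slack = (n − k + 1) − d = -1.
The slack is negative: d = 14 exceeds n − k + 1 = 13 by 1, so the Singleton bound is violated and no linear [15, 3, 14]_13 code can exist. In particular it is not MDS (MDS requires d = n − k + 1 exactly).
Description: the claimed parameters are [15, 3, 14]_13; such a code would be impossible (violates the Singleton bound).


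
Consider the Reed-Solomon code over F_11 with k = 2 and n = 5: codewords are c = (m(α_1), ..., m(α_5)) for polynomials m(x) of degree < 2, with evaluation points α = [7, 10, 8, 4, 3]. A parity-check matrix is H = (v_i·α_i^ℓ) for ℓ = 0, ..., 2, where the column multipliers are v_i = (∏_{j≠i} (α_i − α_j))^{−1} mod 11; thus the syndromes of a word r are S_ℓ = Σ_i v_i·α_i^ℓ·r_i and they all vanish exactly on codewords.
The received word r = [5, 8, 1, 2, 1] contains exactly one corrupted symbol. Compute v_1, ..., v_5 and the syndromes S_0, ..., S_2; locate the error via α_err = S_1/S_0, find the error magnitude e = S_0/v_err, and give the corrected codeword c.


S = (7, 1, 8), error at position 3, error magnitude e = 6, c = [5, 8, 6, 2, 1].

Step 1: column multipliers v_i = (∏_{j≠i}(α_i − α_j))^{−1} mod 11.
  i = 1 (α = 7): (7−10)(7−8)(7−4)(7−3) = (−3)·(−1)·3·4 = 36 ≡ 3, so v_1 = 3^{−1} = 4 (mod 11).
  i = 2 (α = 10): (10−7)(10−8)(10−4)(10−3) = 3·2·6·7 = 252 ≡ 10, so v_2 = 10^{−1} = 10 (mod 11).
  i = 3 (α = 8): (8−7)(8−10)(8−4)(8−3) = 1·(−2)·4·5 = −40 ≡ 4, so v_3 = 4^{−1} = 3 (mod 11).
  i = 4 (α = 4): (4−7)(4−10)(4−8)(4−3) = (−3)·(−6)·(−4)·1 = −72 ≡ 5, so v_4 = 5^{−1} = 9 (mod 11).
  i = 5 (α = 3): (3−7)(3−10)(3−8)(3−4) = (−4)·(−7)·(−5)·(−1) = 140 ≡ 8, so v_5 = 8^{−1} = 7 (mod 11).
  v = [4, 10, 3, 9, 7].
Step 2: syndromes of r = [5, 8, 1, 2, 1] (all sums mod 11).
  S_0 = Σ v_i r_i = 4·5 + 10·8 + 3·1 + 9·2 + 7·1 = 128 ≡ 7.
  S_1 = Σ v_i α_i r_i = 4·7·5 + 10·10·8 + 3·8·1 + 9·4·2 + 7·3·1 = 1057 ≡ 1.
  α_i^2 mod 11 = [5, 1, 9, 5, 9].
  S_2 = Σ v_i α_i^2 r_i = 4·5·5 + 10·1·8 + 3·9·1 + 9·5·2 + 7·9·1 = 360 ≡ 8.
  S = (7, 1, 8) ≠ 0, so r is not a codeword (an error is present).
Step 3: locate the error. For a single error e at position i, S_ℓ = v_i·e·α_i^ℓ, so α_err = S_1/S_0.
  S_0^{−1} = 7^{−1} = 8 (mod 11), so α_err = 1·8 = 8 ≡ 8 = α_3. Error position i = 3.
  Consistency check: S_2/S_1 = 8·1 = 8 ≡ 8 = α_err ✓ (single-error assumption holds).
Step 4: error magnitude e = S_0/v_3 = S_0·∏_{j≠3}(α_3 − α_j) = 7·4 = 28 ≡ 6 (mod 11).
Step 5: correct position 3: c_3 = r_3 − e = 1 − 6 ≡ 6 (mod 11). Hence c = [5, 8, 6, 2, 1].
  Check: interpolating c through the α_i gives m(x) = 9 + 1·x (degree < 2) with m(α_i) = c_i for every i, so c is indeed a codeword.


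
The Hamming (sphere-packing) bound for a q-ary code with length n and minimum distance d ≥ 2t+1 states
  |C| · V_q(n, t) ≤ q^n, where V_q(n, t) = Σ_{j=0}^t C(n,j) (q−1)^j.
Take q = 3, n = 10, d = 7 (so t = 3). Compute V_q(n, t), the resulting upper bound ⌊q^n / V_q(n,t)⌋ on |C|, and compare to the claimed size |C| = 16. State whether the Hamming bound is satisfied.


V_q(n, t) = 1161, q^n = 59049, Hamming bound = 50, |C| = 16 ≤ bound (satisfied).

Step 1: Compute V_q(n, t) = Σ_{j=0}^3 C(n, j) (q−1)^j.
  j = 0: C(10,0)·(2)^0 = 1·1 = 1.
  j = 1: C(10,1)·(2)^1 = 10·2 = 20.
  j = 2: C(10,2)·(2)^2 = 45·4 = 180.
  j = 3: C(10,3)·(2)^3 = 120·8 = 960.
  V_q(n, t) = 1 + 20 + 180 + 960 = 1161.
Step 2: q^n = 3^10 = 59049.
Step 3: Hamming bound ⌊q^n / V_q(n,t)⌋ = ⌊59049/1161⌋ = 50.
Step 4: Compare |C| = 16 to 50: satisfied.
The claimed |C| lies below the Hamming bound.
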